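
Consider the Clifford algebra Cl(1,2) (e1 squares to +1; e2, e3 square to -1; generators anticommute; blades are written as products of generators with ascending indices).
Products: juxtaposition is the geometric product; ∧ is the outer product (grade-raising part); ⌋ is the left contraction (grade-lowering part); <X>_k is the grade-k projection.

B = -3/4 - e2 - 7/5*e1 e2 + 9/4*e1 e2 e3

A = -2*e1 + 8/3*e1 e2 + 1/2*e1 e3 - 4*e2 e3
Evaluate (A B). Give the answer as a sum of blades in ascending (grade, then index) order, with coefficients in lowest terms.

step 1: -56/15 + 79/6*e1 + 67/40*e2 + 10*e3 + 209/40*e1 e3 - 11/5*e2 e3 + 1/2*e1 e2 e3
Answer: -56/15 + 79/6*e1 + 67/40*e2 + 10*e3 + 209/40*e1 e3 - 11/5*e2 e3 + 1/2*e1 e2 e3


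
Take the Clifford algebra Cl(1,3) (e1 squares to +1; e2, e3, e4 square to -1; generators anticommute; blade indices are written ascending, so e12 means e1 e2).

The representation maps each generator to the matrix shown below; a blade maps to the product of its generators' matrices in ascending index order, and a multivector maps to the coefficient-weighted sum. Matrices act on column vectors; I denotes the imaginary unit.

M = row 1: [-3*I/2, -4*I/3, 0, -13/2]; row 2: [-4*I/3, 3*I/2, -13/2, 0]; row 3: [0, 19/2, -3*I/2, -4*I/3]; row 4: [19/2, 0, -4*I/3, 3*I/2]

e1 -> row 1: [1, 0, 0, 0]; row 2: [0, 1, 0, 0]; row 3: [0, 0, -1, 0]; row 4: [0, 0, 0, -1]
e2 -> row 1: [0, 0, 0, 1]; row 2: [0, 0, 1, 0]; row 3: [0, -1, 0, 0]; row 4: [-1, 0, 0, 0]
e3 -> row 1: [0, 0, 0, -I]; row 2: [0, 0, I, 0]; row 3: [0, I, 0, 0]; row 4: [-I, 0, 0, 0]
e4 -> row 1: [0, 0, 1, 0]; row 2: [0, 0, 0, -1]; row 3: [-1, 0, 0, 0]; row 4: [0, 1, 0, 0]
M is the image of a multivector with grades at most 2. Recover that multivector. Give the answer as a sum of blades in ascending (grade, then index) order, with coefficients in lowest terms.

Method: the blade images are trace-orthogonal — tr(rho(e_A) rho(e_B)^-1) = 4 if A = B and 0 otherwise — and rho(e_A)^-1 = (e_A)^2 * rho(e_A) with (e_A)^2 = +1 or -1, so the coefficient of e_A in the preimage is (e_A)^2 * tr(M rho(e_A))/4.
Nonzero projections over blades of grade <= 2: e2: (e2)^2 = -1, tr(M rho(e2)) = 32, coefficient -8; e12: (e12)^2 = +1, tr(M rho(e12)) = 6, coefficient 3/2; e23: (e23)^2 = -1, tr(M rho(e23)) = -6, coefficient 3/2; e34: (e34)^2 = -1, tr(M rho(e34)) = -16/3, coefficient 4/3. Every other blade of grade <= 2 projects to 0.
Answer: -8*e2 + 3/2*e12 + 3/2*e23 + 4/3*e34


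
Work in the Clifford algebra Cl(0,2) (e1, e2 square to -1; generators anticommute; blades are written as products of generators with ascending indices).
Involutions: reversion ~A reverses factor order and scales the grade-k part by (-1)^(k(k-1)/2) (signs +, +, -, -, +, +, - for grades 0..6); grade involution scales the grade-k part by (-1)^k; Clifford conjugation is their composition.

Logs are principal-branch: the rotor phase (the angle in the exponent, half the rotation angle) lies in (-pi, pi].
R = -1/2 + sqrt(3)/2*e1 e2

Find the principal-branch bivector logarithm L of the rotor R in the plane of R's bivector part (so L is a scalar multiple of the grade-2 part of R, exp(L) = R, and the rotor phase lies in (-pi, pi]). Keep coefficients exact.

The scalar part of R is -1/2, which pins the rotor phase on the principal branch; dividing the bivector part by the sine of that phase recovers the unit plane, and L is the phase times that plane.
Concretely: cos(phase) = -1/2 gives phase = ±2*pi/3, and since phase/sin(phase) is even the sign is immaterial: L = (phase/sin(phase)) * <R>_2 = (4*sqrt(3)*pi/9) * <R>_2.
Answer: 2*pi/3*e1 e2


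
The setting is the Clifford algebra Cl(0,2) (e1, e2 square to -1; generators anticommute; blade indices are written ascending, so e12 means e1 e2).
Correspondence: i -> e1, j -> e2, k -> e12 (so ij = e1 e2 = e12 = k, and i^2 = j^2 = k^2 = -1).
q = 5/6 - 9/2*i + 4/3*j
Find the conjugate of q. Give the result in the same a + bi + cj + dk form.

In blades: q = 5/6 - 9/2*e1 + 4/3*e2.
Conjugation here is Clifford conjugation: the scalar is fixed and the grade-1 and grade-2 blades all flip sign, giving 5/6 + 9/2*e1 - 4/3*e2; translating back:
Answer: 5/6 + 9/2*i - 4/3*j


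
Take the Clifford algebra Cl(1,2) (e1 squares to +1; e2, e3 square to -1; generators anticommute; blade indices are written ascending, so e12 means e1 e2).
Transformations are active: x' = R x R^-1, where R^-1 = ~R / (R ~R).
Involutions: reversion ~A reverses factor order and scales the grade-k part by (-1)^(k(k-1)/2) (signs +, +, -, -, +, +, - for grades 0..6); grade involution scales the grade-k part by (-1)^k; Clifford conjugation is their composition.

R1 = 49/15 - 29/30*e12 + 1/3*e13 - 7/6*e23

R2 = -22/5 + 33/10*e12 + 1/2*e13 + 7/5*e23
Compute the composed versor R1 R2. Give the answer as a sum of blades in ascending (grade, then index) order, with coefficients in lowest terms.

Distribute over the terms of R1 (each basis-blade product reordered to ascending indices, repeated generators contracted through their squares):
(49/15) R2 = -1078/75 + 539/50*e12 + 49/30*e13 + 343/75*e23
(-29/30*e12) R2 = -319/100 + 319/75*e12 + 203/150*e13 + 29/60*e23
(1/3*e13) R2 = 1/6 + 7/15*e12 - 22/15*e13 + 11/10*e23
(-7/6*e23) R2 = 49/30 + 7/12*e12 - 77/20*e13 + 77/15*e23
Summing the partial products and collecting blades:
Answer: -4729/300 + 193/12*e12 - 233/100*e13 + 1129/100*e23


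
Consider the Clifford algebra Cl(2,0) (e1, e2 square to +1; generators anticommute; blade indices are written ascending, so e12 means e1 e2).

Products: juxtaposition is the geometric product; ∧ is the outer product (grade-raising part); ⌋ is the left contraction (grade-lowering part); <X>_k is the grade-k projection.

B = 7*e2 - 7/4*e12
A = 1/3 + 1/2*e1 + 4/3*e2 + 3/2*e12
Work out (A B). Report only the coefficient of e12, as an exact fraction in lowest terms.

step 1: 287/24 + 77/6*e1 + 35/24*e2 + 35/12*e12
Answer: 35/12


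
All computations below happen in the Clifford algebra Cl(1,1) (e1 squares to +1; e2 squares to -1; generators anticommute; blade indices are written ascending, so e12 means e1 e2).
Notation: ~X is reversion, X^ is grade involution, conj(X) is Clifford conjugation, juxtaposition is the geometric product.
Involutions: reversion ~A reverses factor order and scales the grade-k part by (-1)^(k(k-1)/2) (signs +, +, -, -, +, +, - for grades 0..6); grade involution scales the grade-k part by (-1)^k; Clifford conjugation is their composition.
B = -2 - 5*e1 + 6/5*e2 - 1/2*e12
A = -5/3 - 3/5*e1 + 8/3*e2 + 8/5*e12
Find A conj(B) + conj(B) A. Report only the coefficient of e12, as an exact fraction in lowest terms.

first term: 13/3 - 97/25*e1 - 349/30*e2 - 2497/150*e12
second term: 13/3 - 779/75*e1 + 149/30*e2 + 429/50*e12
Answer: -121/15


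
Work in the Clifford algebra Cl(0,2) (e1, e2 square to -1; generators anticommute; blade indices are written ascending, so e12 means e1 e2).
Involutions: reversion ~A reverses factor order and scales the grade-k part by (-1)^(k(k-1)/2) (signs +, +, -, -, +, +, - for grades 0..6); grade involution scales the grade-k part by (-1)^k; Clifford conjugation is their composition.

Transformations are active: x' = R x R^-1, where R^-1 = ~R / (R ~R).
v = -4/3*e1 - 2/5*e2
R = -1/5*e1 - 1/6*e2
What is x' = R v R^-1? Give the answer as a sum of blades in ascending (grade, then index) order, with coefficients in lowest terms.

~R = -1/5*e1 - 1/6*e2, and R ~R = -61/900, so R^-1 = ~R / (-61/900).
R v = -1/3 - 32/225*e12
Answer: -116/183*e1 - 378/305*e2


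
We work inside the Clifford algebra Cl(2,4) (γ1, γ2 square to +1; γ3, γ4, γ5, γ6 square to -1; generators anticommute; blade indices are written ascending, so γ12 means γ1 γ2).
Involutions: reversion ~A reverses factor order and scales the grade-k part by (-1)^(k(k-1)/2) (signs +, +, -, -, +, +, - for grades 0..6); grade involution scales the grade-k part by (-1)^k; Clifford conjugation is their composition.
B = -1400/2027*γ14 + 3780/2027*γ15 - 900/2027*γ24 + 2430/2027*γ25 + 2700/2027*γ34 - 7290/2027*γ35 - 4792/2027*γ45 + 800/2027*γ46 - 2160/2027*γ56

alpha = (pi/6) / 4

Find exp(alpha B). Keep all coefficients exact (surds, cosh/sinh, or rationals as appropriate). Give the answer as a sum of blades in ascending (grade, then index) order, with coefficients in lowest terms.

B^2 term by term: the squares give (-1400/2027)^2*(γ14)^2 + (3780/2027)^2*(γ15)^2 + (-900/2027)^2*(γ24)^2 + (2430/2027)^2*(γ25)^2 + (2700/2027)^2*(γ34)^2 + (-7290/2027)^2*(γ35)^2 + (-4792/2027)^2*(γ45)^2 + (800/2027)^2*(γ46)^2 + (-2160/2027)^2*(γ56)^2 = 1960000/4108729*(+1) + 14288400/4108729*(+1) + 810000/4108729*(+1) + 5904900/4108729*(+1) + 7290000/4108729*(-1) + 53144100/4108729*(-1) + 22963264/4108729*(-1) + 640000/4108729*(-1) + 4665600/4108729*(-1) = -16 (each basis 2-blade squares to minus the product of its generators' squares); cross terms between blades sharing an index anticommute and cancel; the commuting (index-disjoint) pairs give grade-4 terms 2*c*c'*(blade product), which cancel blade by blade — γ1245: 6804000/4108729 - 6804000/4108729 = 0; γ1345: -20412000/4108729 + 20412000/4108729 = 0; γ1456: 6048000/4108729 - 6048000/4108729 = 0; γ2345: -13122000/4108729 + 13122000/4108729 = 0; γ2456: 3888000/4108729 - 3888000/4108729 = 0; γ3456: -11664000/4108729 + 11664000/4108729 = 0 — confirming B is simple. So B^2 = -16.
B^2 = -16 — a negative square means the series sums to a rotation: l = 4, alpha*l = pi/6, so exp(alpha B) = cos(pi/6) + (sin(pi/6)/4)*B = sqrt(3)/2 + (1/8)*B.
Answer: sqrt(3)/2 - 175/2027*γ14 + 945/4054*γ15 - 225/4054*γ24 + 1215/8108*γ25 + 675/4054*γ34 - 3645/8108*γ35 - 599/2027*γ45 + 100/2027*γ46 - 270/2027*γ56


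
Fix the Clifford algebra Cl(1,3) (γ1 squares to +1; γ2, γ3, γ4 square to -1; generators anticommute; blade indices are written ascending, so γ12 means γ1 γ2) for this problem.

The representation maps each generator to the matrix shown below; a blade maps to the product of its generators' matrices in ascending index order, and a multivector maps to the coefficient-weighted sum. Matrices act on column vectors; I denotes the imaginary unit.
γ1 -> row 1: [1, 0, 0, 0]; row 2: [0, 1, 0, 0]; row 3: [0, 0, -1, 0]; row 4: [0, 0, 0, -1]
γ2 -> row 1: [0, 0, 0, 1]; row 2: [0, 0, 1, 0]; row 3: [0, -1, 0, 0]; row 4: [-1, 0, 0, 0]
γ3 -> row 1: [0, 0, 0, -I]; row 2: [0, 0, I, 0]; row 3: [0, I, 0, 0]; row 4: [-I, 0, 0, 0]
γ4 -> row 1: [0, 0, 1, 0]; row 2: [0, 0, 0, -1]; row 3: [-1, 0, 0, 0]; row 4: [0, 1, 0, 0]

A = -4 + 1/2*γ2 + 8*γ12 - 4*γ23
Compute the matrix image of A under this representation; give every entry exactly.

Bivector images (products of the table entries): rho(γ12) = rho(γ1)rho(γ2) = row 1: [0, 0, 0, 1]; row 2: [0, 0, 1, 0]; row 3: [0, 1, 0, 0]; row 4: [1, 0, 0, 0]; rho(γ23) = rho(γ2)rho(γ3) = row 1: [-I, 0, 0, 0]; row 2: [0, I, 0, 0]; row 3: [0, 0, -I, 0]; row 4: [0, 0, 0, I].
M = (-4)*1 + (1/2)*rho(γ2) + (8)*rho(γ12) + (-4)*rho(γ23), summed entrywise (1 is the identity matrix):
Answer: row 1: [-4 + 4*I, 0, 0, 17/2]; row 2: [0, -4 - 4*I, 17/2, 0]; row 3: [0, 15/2, -4 + 4*I, 0]; row 4: [15/2, 0, 0, -4 - 4*I]


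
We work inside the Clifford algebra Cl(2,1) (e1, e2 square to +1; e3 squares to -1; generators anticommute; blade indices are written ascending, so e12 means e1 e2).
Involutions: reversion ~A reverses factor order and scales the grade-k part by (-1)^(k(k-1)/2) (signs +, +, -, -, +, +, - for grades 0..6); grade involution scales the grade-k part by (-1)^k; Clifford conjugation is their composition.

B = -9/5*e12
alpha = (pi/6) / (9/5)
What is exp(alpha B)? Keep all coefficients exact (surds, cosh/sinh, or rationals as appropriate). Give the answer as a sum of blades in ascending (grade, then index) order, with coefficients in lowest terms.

B^2 = (-9/5)^2*(e12)^2 = 81/25*(-1) = -81/25 (a basis 2-blade squares to minus the product of its generators' squares).
B^2 = -81/25 — the series telescopes trigonometrically here: l = 9/5, alpha*l = pi/6, so exp(alpha B) = cos(pi/6) + (sin(pi/6)/(9/5))*B = sqrt(3)/2 + (5/18)*B.
Answer: sqrt(3)/2 - 1/2*e12


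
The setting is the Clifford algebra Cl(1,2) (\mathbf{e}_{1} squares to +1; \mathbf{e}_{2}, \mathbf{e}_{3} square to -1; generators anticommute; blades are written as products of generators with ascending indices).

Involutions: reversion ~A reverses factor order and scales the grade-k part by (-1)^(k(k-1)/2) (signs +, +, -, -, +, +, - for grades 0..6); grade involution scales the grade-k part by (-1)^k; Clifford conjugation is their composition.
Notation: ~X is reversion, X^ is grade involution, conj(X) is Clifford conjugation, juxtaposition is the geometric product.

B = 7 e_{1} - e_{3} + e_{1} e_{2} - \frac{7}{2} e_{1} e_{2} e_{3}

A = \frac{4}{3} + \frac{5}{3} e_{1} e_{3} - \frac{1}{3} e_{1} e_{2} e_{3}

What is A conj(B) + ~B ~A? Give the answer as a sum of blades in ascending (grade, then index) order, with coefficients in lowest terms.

first term: -\frac{7}{6} - 11 e_{1} + \frac{35}{6} e_{2} + \frac{40}{3} e_{3} - e_{1} e_{2} + \frac{2}{3} e_{2} e_{3} - \frac{14}{3} e_{1} e_{2} e_{3}
second term: -\frac{7}{6} + 11 e_{1} + \frac{35}{6} e_{2} - \frac{40}{3} e_{3} - e_{1} e_{2} + \frac{2}{3} e_{2} e_{3} + \frac{14}{3} e_{1} e_{2} e_{3}
Answer: -\frac{7}{3} + \frac{35}{3} e_{2} - 2 e_{1} e_{2} + \frac{4}{3} e_{2} e_{3}


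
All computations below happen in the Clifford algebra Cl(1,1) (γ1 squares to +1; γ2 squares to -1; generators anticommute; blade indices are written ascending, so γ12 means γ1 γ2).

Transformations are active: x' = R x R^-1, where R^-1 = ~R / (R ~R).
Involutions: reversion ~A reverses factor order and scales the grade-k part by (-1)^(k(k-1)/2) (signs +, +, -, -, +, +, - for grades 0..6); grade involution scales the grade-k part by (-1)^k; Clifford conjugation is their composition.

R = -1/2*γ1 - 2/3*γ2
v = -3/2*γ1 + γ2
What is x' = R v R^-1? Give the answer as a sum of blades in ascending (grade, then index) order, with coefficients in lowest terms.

~R = -1/2*γ1 - 2/3*γ2, and R ~R = -7/36, so R^-1 = ~R / (-7/36).
R v = 17/12 - 3/2*γ12
Answer: 123/14*γ1 + 61/7*γ2


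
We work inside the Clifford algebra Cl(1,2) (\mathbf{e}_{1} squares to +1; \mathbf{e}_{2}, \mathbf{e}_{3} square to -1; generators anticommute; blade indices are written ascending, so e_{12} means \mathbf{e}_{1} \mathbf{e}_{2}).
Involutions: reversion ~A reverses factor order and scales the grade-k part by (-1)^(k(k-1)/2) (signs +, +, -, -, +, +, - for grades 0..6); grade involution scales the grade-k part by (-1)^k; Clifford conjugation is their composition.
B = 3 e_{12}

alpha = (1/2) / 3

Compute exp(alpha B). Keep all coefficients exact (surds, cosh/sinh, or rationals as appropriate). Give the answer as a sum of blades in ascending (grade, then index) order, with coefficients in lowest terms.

B^2 = (3)^2*(e_{12})^2 = 9*(+1) = 9 (a basis 2-blade squares to minus the product of its generators' squares).
B^2 = 9 — a positive square means the series sums to a boost: l = 3, alpha*l = \frac{1}{2}, so exp(alpha B) = cosh(\frac{1}{2}) + (sinh(\frac{1}{2})/3)*B = \cosh{\left(\frac{1}{2} \right)} + (\frac{\sinh{\left(\frac{1}{2} \right)}}{3})*B.
Answer: \cosh{\left(\frac{1}{2} \right)} + \sinh{\left(\frac{1}{2} \right)} e_{12}


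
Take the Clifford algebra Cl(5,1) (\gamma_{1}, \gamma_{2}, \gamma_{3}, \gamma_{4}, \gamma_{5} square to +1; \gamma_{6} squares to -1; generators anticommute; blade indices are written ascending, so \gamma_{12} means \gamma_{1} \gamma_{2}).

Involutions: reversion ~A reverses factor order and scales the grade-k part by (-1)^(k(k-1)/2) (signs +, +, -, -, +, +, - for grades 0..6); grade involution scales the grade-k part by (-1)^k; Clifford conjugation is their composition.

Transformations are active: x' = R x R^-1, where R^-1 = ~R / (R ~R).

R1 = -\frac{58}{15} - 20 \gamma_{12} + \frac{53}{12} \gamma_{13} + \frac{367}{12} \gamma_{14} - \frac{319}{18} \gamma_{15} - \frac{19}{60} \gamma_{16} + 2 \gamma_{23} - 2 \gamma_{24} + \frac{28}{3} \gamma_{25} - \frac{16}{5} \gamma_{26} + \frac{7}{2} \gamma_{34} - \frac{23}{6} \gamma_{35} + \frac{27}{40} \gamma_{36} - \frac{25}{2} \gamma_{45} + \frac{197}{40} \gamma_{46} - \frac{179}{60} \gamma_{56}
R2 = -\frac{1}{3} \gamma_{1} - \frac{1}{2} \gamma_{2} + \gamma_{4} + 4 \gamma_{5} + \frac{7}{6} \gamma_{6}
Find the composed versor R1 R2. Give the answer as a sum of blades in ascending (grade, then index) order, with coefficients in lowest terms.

Distribute over the terms of R2 (each basis-blade product reordered to ascending indices, repeated generators contracted through their squares):
R1 (-\frac{1}{3} \gamma_{1}) = \frac{58}{45} \gamma_{1} - \frac{20}{3} \gamma_{2} + \frac{53}{36} \gamma_{3} + \frac{367}{36} \gamma_{4} - \frac{319}{54} \gamma_{5} - \frac{19}{180} \gamma_{6} - \frac{2}{3} \gamma_{123} + \frac{2}{3} \gamma_{124} - \frac{28}{9} \gamma_{125} + \frac{16}{15} \gamma_{126} - \frac{7}{6} \gamma_{134} + \frac{23}{18} \gamma_{135} - \frac{9}{40} \gamma_{136} + \frac{25}{6} \gamma_{145} - \frac{197}{120} \gamma_{146} + \frac{179}{180} \gamma_{156}
R1 (-\frac{1}{2} \gamma_{2}) = 10 \gamma_{1} + \frac{29}{15} \gamma_{2} + \gamma_{3} - \gamma_{4} + \frac{14}{3} \gamma_{5} - \frac{8}{5} \gamma_{6} + \frac{53}{24} \gamma_{123} + \frac{367}{24} \gamma_{124} - \frac{319}{36} \gamma_{125} - \frac{19}{120} \gamma_{126} - \frac{7}{4} \gamma_{234} + \frac{23}{12} \gamma_{235} - \frac{27}{80} \gamma_{236} + \frac{25}{4} \gamma_{245} - \frac{197}{80} \gamma_{246} + \frac{179}{120} \gamma_{256}
R1 (\gamma_{4}) = \frac{367}{12} \gamma_{1} - 2 \gamma_{2} + \frac{7}{2} \gamma_{3} - \frac{58}{15} \gamma_{4} + \frac{25}{2} \gamma_{5} - \frac{197}{40} \gamma_{6} - 20 \gamma_{124} + \frac{53}{12} \gamma_{134} + \frac{319}{18} \gamma_{145} + \frac{19}{60} \gamma_{146} + 2 \gamma_{234} - \frac{28}{3} \gamma_{245} + \frac{16}{5} \gamma_{246} + \frac{23}{6} \gamma_{345} - \frac{27}{40} \gamma_{346} - \frac{179}{60} \gamma_{456}
R1 (4 \gamma_{5}) = -\frac{638}{9} \gamma_{1} + \frac{112}{3} \gamma_{2} - \frac{46}{3} \gamma_{3} - 50 \gamma_{4} - \frac{232}{15} \gamma_{5} + \frac{179}{15} \gamma_{6} - 80 \gamma_{125} + \frac{53}{3} \gamma_{135} + \frac{367}{3} \gamma_{145} + \frac{19}{15} \gamma_{156} + 8 \gamma_{235} - 8 \gamma_{245} + \frac{64}{5} \gamma_{256} + 14 \gamma_{345} - \frac{27}{10} \gamma_{356} - \frac{197}{10} \gamma_{456}
R1 (\frac{7}{6} \gamma_{6}) = \frac{133}{360} \gamma_{1} + \frac{56}{15} \gamma_{2} - \frac{63}{80} \gamma_{3} - \frac{1379}{240} \gamma_{4} + \frac{1253}{360} \gamma_{5} - \frac{203}{45} \gamma_{6} - \frac{70}{3} \gamma_{126} + \frac{371}{72} \gamma_{136} + \frac{2569}{72} \gamma_{146} - \frac{2233}{108} \gamma_{156} + \frac{7}{3} \gamma_{236} - \frac{7}{3} \gamma_{246} + \frac{98}{9} \gamma_{256} + \frac{49}{12} \gamma_{346} - \frac{161}{36} \gamma_{356} - \frac{175}{12} \gamma_{456}
Summing the partial products and collecting blades:
Answer: -\frac{10313}{360} \gamma_{1} + \frac{103}{3} \gamma_{2} - \frac{7307}{720} \gamma_{3} - \frac{36301}{720} \gamma_{4} - \frac{157}{216} \gamma_{5} + \frac{19}{24} \gamma_{6} + \frac{37}{24} \gamma_{123} - \frac{97}{24} \gamma_{124} - \frac{3311}{36} \gamma_{125} - \frac{897}{40} \gamma_{126} + \frac{13}{4} \gamma_{134} + \frac{341}{18} \gamma_{135} + \frac{887}{180} \gamma_{136} + \frac{1298}{9} \gamma_{145} + \frac{1546}{45} \gamma_{146} - \frac{2486}{135} \gamma_{156} + \frac{1}{4} \gamma_{234} + \frac{119}{12} \gamma_{235} + \frac{479}{240} \gamma_{236} - \frac{133}{12} \gamma_{245} - \frac{383}{240} \gamma_{246} + \frac{1813}{72} \gamma_{256} + \frac{107}{6} \gamma_{345} + \frac{409}{120} \gamma_{346} - \frac{1291}{180} \gamma_{356} - \frac{559}{15} \gamma_{456}


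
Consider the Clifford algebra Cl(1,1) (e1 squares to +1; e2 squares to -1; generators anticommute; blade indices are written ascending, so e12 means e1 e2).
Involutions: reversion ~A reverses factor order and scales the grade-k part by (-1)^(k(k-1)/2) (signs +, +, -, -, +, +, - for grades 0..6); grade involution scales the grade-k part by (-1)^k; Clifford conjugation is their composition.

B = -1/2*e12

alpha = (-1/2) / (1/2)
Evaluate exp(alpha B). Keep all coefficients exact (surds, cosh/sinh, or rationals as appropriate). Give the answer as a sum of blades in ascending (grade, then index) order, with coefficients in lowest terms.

B^2 = (-1/2)^2*(e12)^2 = 1/4*(+1) = 1/4 (a basis 2-blade squares to minus the product of its generators' squares).
B^2 = 1/4 — hyperbolic case — the even/odd split gives cosh and sinh: l = 1/2, alpha*l = -1/2, so exp(alpha B) = cosh(-1/2) + (sinh(-1/2)/(1/2))*B = cosh(1/2) + (-2*sinh(1/2))*B.
Answer: cosh(1/2) + sinh(1/2)*e12


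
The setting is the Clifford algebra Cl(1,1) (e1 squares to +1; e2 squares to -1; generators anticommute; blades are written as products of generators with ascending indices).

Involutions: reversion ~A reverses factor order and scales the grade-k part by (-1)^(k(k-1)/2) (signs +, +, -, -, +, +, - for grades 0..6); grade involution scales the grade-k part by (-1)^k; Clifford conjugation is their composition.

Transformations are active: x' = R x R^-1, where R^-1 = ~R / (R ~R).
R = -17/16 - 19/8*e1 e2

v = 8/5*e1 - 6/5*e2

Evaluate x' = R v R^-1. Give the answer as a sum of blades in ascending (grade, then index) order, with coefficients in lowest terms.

~R = -17/16 + 19/8*e1 e2, and R ~R = -1155/256, so R^-1 = ~R / (-1155/256).
R v = -91/20*e1 + 203/40*e2
Answer: -3088/825*e1 + 2962/825*e2


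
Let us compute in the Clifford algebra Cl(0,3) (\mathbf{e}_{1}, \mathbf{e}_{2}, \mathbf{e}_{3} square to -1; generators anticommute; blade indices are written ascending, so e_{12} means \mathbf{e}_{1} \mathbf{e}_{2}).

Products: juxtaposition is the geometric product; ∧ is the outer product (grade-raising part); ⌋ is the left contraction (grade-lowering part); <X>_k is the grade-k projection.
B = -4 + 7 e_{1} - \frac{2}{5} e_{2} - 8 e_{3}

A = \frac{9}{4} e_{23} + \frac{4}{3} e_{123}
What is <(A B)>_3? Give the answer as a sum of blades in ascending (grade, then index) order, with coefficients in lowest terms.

step 1: 18 e_{2} - \frac{9}{10} e_{3} + \frac{32}{3} e_{12} - \frac{8}{15} e_{13} - \frac{55}{3} e_{23} + \frac{125}{12} e_{123}
step 2: \frac{125}{12} e_{123}
Answer: \frac{125}{12} e_{123}


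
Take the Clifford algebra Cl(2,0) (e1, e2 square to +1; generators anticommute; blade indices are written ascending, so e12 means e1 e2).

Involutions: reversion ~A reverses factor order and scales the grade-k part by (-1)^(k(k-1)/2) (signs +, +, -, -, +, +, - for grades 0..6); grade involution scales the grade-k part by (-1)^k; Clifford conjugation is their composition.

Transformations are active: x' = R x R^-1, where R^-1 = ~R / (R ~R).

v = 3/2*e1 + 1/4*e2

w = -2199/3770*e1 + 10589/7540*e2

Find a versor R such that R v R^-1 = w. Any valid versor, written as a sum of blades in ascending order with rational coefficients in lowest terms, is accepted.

Why this works: both vectors square to 37/16, so q(v) = q(w) and R = v + w = 1728/1885*e1 + 6237/3770*e2 carries v to w — its own direction survives, the complement (v - w)/2 flips.
Answer: 1728/1885*e1 + 6237/3770*e2


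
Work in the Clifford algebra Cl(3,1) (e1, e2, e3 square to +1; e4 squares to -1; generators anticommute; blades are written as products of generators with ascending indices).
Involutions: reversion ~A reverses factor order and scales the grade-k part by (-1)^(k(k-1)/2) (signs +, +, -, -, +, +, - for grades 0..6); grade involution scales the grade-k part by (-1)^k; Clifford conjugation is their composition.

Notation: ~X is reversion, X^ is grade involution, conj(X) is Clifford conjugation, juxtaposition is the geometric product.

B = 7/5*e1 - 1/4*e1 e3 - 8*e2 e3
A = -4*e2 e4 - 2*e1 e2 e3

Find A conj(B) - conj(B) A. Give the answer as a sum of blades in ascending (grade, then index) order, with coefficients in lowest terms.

first term: 16*e1 - 1/2*e2 + 14/5*e2 e3 - 32*e3 e4 + 28/5*e1 e2 e4 + e1 e2 e3 e4
second term: 16*e1 - 1/2*e2 + 14/5*e2 e3 + 32*e3 e4 + 28/5*e1 e2 e4 + e1 e2 e3 e4
Answer: -64*e3 e4


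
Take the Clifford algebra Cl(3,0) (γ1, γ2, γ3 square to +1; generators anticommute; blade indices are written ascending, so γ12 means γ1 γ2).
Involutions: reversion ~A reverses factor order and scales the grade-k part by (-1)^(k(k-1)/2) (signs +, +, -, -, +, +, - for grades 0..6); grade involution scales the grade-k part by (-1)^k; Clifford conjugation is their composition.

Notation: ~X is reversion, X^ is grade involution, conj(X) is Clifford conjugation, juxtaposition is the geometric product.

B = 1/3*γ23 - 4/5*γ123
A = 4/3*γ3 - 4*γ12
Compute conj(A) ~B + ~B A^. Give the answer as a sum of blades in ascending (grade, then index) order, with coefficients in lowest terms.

first term: -4/9*γ2 - 16/5*γ3 - 16/15*γ12 - 4/3*γ13
second term: 4/9*γ2 + 16/5*γ3 - 16/15*γ12 - 4/3*γ13
Answer: -32/15*γ12 - 8/3*γ13


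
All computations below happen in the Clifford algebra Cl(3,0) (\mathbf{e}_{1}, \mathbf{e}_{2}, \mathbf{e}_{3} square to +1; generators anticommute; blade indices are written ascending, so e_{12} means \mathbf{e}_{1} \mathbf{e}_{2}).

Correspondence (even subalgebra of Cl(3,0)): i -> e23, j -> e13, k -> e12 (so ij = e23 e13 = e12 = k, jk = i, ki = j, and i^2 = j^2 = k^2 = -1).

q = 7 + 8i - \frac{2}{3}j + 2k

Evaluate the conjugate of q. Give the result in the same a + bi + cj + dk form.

In blades: q = 7 + 2 e_{12} - \frac{2}{3} e_{13} + 8 e_{23}.
Quaternion conjugation is reversion on the even subalgebra: the scalar is fixed and every grade-2 blade flips sign, giving 7 - 2 e_{12} + \frac{2}{3} e_{13} - 8 e_{23}; translating back:
Answer: 7 - 8i + \frac{2}{3}j - 2k


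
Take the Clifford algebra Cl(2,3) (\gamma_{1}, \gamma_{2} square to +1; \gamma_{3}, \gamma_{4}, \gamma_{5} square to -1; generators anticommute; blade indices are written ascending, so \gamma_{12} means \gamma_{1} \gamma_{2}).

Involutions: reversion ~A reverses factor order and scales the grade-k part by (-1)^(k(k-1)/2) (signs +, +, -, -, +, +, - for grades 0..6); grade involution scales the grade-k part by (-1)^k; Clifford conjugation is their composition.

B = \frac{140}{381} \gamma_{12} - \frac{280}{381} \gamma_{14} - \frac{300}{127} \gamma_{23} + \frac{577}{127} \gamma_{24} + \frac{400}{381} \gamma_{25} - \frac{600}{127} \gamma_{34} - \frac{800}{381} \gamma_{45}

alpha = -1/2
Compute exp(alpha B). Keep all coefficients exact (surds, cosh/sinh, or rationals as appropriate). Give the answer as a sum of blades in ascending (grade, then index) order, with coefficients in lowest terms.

B^2 term by term: the squares give (\frac{140}{381})^2*(\gamma_{12})^2 + (-\frac{280}{381})^2*(\gamma_{14})^2 + (-\frac{300}{127})^2*(\gamma_{23})^2 + (\frac{577}{127})^2*(\gamma_{24})^2 + (\frac{400}{381})^2*(\gamma_{25})^2 + (-\frac{600}{127})^2*(\gamma_{34})^2 + (-\frac{800}{381})^2*(\gamma_{45})^2 = \frac{19600}{145161}*(-1) + \frac{78400}{145161}*(+1) + \frac{90000}{16129}*(+1) + \frac{332929}{16129}*(+1) + \frac{160000}{145161}*(+1) + \frac{360000}{16129}*(-1) + \frac{640000}{145161}*(-1) = 1 (each basis 2-blade squares to minus the product of its generators' squares); cross terms between blades sharing an index anticommute and cancel; the commuting (index-disjoint) pairs give grade-4 terms 2*c*c'*(blade product), which cancel blade by blade — \gamma_{1234}: -\frac{56000}{16129} + \frac{56000}{16129} = 0; \gamma_{1245}: -\frac{224000}{145161} + \frac{224000}{145161} = 0; \gamma_{2345}: \frac{160000}{16129} - \frac{160000}{16129} = 0 — confirming B is simple. So B^2 = 1.
B^2 = 1 — the positive square puts this in the hyperbolic regime; l = 1, alpha*l = - \frac{1}{2}, so exp(alpha B) = cosh(- \frac{1}{2}) + (sinh(- \frac{1}{2})/1)*B = \cosh{\left(\frac{1}{2} \right)} + (- \sinh{\left(\frac{1}{2} \right)})*B.
Answer: \cosh{\left(\frac{1}{2} \right)} - \frac{140 \sinh{\left(\frac{1}{2} \right)}}{381} \gamma_{12} + \frac{280 \sinh{\left(\frac{1}{2} \right)}}{381} \gamma_{14} + \frac{300 \sinh{\left(\frac{1}{2} \right)}}{127} \gamma_{23} - \frac{577 \sinh{\left(\frac{1}{2} \right)}}{127} \gamma_{24} - \frac{400 \sinh{\left(\frac{1}{2} \right)}}{381} \gamma_{25} + \frac{600 \sinh{\left(\frac{1}{2} \right)}}{127} \gamma_{34} + \frac{800 \sinh{\left(\frac{1}{2} \right)}}{381} \gamma_{45}


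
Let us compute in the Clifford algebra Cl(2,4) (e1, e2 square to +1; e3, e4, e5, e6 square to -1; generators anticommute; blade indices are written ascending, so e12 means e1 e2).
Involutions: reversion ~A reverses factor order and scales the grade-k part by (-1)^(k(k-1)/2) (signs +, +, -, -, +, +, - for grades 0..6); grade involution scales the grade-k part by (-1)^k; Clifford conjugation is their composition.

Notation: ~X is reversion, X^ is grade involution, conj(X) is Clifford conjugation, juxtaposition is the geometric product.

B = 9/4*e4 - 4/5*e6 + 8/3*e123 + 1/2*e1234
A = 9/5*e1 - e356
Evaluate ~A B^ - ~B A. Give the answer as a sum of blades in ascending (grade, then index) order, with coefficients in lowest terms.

first term: -81/20*e14 + 36/25*e16 - 24/5*e23 - 4/5*e35 + 9/10*e234 + 8/3*e1256 - 9/4*e3456 - 1/2*e12456
second term: -81/20*e14 + 36/25*e16 - 24/5*e23 - 4/5*e35 - 9/10*e234 - 8/3*e1256 + 9/4*e3456 - 1/2*e12456
Answer: 9/5*e234 + 16/3*e1256 - 9/2*e3456


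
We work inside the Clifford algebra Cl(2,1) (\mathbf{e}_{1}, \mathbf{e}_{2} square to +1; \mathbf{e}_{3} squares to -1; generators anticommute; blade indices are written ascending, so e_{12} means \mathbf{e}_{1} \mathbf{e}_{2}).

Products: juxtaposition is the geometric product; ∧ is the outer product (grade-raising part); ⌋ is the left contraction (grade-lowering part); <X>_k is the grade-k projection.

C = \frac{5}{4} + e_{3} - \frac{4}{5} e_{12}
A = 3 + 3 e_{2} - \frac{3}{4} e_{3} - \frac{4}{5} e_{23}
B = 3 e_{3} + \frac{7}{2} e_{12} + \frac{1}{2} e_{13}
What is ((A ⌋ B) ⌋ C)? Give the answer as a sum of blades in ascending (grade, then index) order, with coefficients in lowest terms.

step 1: \frac{9}{4} - \frac{87}{8} e_{1} + 9 e_{3} + \frac{21}{2} e_{12} + \frac{3}{2} e_{13}
step 2: \frac{177}{80} + \frac{87}{10} e_{2} + \frac{9}{4} e_{3} - \frac{9}{5} e_{12}
Answer: \frac{177}{80} + \frac{87}{10} e_{2} + \frac{9}{4} e_{3} - \frac{9}{5} e_{12}


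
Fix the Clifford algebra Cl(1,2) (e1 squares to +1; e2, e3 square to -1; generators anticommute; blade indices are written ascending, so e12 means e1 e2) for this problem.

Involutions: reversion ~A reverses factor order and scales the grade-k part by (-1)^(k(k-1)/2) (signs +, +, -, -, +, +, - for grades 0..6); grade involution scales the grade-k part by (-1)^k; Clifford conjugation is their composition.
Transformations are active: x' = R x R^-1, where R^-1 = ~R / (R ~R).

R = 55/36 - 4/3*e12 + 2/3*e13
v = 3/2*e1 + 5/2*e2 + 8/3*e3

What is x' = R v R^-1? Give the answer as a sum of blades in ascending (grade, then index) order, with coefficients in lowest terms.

~R = 55/36 + 4/3*e12 - 2/3*e13, and R ~R = 145/1296, so R^-1 = ~R / (145/1296).
R v = 277/72*e1 + 419/72*e2 + 83/27*e3 - 47/9*e123
Answer: 6007/58*e1 + 27317/290*e2 - 18784/435*e3


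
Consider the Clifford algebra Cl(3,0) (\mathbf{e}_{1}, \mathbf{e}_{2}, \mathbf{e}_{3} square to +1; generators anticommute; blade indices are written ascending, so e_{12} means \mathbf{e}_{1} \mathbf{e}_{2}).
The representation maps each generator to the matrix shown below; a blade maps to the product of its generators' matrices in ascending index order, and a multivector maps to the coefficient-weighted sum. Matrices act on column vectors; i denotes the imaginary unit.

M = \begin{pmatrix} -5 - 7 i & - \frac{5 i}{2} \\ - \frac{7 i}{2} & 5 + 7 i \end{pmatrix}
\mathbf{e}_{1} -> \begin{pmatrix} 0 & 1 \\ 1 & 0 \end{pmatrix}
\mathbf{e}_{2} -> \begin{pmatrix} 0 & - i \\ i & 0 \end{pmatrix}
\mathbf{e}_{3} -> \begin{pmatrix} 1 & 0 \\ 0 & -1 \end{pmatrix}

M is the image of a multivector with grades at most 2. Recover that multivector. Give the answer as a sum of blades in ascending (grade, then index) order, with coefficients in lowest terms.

Method: 1, rho(e_{1}), rho(e_{2}), rho(e_{3}) form a trace-orthogonal basis of the 2x2 complex matrices (tr(X Y) = 2 if X = Y, else 0), so M = m0*1 + m1*rho(e_{1}) + m2*rho(e_{2}) + m3*rho(e_{3}) with m0 = tr(M)/2 = 0, m1 = tr(M rho(e_{1}))/2 = - 3 i, m2 = tr(M rho(e_{2}))/2 = - \frac{1}{2}, m3 = tr(M rho(e_{3}))/2 = -5 - 7 i.
Multiplying table entries, the bivector images are rho(e_{12}) = i*rho(e_{3}), rho(e_{13}) = -i*rho(e_{2}), rho(e_{23}) = i*rho(e_{1}); with real blade coefficients the real parts of m0..m3 are the coefficients of 1, e_{1}, e_{2}, e_{3} and the imaginary parts give the bivectors (e_{23}: Im m1, e_{13}: -Im m2, e_{12}: Im m3).
Answer: -\frac{1}{2} e_{2} - 5 e_{3} - 7 e_{12} - 3 e_{23}


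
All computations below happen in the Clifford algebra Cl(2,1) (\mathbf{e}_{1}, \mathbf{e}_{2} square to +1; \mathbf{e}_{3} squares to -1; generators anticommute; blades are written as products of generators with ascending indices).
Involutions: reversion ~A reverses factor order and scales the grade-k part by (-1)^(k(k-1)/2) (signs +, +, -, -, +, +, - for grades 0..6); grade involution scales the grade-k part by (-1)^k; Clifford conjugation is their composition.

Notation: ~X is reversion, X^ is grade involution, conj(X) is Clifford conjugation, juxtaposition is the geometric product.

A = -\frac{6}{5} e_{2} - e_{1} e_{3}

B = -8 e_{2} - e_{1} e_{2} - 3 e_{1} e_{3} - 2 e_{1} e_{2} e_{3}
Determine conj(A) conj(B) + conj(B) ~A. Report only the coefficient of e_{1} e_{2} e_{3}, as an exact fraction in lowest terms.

first term: \frac{63}{5} - \frac{6}{5} e_{1} + 2 e_{2} + \frac{12}{5} e_{1} e_{3} + e_{2} e_{3} - \frac{58}{5} e_{1} e_{2} e_{3}
second term: -\frac{33}{5} - \frac{6}{5} e_{1} + 2 e_{2} - \frac{12}{5} e_{1} e_{3} - e_{2} e_{3} - \frac{22}{5} e_{1} e_{2} e_{3}
Answer: -16


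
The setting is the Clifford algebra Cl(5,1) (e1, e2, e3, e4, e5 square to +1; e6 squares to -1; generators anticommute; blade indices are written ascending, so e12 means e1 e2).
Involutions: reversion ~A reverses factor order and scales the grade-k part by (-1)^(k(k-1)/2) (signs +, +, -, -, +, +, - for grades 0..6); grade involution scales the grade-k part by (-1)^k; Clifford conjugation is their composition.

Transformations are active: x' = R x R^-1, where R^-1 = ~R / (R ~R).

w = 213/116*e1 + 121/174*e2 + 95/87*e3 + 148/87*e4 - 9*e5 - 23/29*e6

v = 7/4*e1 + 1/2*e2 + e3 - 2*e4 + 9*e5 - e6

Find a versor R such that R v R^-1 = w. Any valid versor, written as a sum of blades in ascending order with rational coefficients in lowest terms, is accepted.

Construction: equal norms (both 1413/16) license R = v + w = 104/29*e1 + 104/87*e2 + 182/87*e3 - 26/87*e4 - 52/29*e6 — nothing changes along that direction, while (v - w)/2 changes sign, so v maps onto w.
Answer: 104/29*e1 + 104/87*e2 + 182/87*e3 - 26/87*e4 - 52/29*e6


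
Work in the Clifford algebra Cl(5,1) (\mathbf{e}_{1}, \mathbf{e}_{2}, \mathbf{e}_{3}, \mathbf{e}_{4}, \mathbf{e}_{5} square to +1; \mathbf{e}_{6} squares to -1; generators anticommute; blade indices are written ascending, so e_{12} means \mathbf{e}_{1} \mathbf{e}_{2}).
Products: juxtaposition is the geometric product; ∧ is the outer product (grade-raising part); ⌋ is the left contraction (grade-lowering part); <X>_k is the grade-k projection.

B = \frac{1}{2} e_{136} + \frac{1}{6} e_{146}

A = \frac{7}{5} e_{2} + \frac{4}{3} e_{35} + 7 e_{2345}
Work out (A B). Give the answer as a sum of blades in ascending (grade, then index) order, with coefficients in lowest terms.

step 1: -\frac{2}{3} e_{156} - \frac{7}{10} e_{1236} - \frac{7}{30} e_{1246} - \frac{7}{6} e_{12356} + \frac{7}{2} e_{12456} - \frac{2}{9} e_{13456}
Answer: -\frac{2}{3} e_{156} - \frac{7}{10} e_{1236} - \frac{7}{30} e_{1246} - \frac{7}{6} e_{12356} + \frac{7}{2} e_{12456} - \frac{2}{9} e_{13456}


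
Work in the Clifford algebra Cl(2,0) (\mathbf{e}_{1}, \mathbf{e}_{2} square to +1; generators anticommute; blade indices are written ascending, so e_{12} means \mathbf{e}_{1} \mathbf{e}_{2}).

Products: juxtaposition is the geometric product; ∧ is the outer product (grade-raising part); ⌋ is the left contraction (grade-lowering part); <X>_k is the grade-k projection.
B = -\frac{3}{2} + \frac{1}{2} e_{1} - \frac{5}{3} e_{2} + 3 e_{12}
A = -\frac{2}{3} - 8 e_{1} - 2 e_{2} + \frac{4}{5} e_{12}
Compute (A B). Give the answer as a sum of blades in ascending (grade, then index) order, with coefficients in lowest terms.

step 1: -\frac{31}{15} + \frac{49}{3} e_{1} - \frac{913}{45} e_{2} + \frac{167}{15} e_{12}
Answer: -\frac{31}{15} + \frac{49}{3} e_{1} - \frac{913}{45} e_{2} + \frac{167}{15} e_{12}


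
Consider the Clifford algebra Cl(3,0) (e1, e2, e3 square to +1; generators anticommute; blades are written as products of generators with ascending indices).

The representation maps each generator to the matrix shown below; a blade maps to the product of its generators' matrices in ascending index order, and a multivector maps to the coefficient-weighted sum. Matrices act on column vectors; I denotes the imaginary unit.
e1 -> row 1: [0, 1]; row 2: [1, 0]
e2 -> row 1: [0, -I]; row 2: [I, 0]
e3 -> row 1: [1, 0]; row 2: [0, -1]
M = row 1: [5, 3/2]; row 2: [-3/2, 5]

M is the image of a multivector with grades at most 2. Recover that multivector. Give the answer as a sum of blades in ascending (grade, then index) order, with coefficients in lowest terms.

Method: 1, rho(e1), rho(e2), rho(e3) form a trace-orthogonal basis of the 2x2 complex matrices (tr(X Y) = 2 if X = Y, else 0), so M = m0*1 + m1*rho(e1) + m2*rho(e2) + m3*rho(e3) with m0 = tr(M)/2 = 5, m1 = tr(M rho(e1))/2 = 0, m2 = tr(M rho(e2))/2 = 3*I/2, m3 = tr(M rho(e3))/2 = 0.
Multiplying table entries, the bivector images are rho(e1 e2) = I*rho(e3), rho(e1 e3) = -I*rho(e2), rho(e2 e3) = I*rho(e1); with real blade coefficients the real parts of m0..m3 are the coefficients of 1, e1, e2, e3 and the imaginary parts give the bivectors (e2 e3: Im m1, e1 e3: -Im m2, e1 e2: Im m3).
Answer: 5 - 3/2*e1 e3


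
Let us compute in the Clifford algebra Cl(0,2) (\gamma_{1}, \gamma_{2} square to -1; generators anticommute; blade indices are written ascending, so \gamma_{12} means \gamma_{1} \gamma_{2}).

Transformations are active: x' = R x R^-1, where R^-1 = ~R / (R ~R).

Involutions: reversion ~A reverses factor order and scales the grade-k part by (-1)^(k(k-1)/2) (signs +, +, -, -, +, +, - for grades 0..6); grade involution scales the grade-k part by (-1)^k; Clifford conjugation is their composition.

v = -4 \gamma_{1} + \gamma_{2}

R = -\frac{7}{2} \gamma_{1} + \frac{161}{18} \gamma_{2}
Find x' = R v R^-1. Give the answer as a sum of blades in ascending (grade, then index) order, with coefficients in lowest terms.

~R = -\frac{7}{2} \gamma_{1} + \frac{161}{18} \gamma_{2}, and R ~R = -\frac{14945}{162}, so R^-1 = ~R / (-\frac{14945}{162}).
R v = -\frac{413}{18} + \frac{581}{18} \gamma_{12}
Answer: \frac{689}{305} \gamma_{1} + \frac{1052}{305} \gamma_{2}


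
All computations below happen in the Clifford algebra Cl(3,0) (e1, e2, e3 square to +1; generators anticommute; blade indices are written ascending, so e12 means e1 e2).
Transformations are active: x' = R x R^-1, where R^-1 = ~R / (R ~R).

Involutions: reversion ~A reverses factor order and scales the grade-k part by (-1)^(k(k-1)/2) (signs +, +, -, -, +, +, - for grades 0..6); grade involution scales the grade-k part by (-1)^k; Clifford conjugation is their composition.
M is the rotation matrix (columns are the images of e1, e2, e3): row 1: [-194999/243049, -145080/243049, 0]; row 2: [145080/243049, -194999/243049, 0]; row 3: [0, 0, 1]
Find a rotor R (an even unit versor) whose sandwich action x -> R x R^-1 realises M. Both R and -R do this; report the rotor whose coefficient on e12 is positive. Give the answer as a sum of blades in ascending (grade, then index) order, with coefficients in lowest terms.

Method: write R = a + b12*e12 + b13*e13 + b23*e23 with a^2 + b12^2 + b13^2 + b23^2 = 1 (so R^-1 = ~R). Expanding the columns R e_j ~R gives tr M = 4a^2 - 1 and, from the antisymmetric part, M21 - M12 = -4a*b12, M13 - M31 = 4a*b13, M32 - M23 = -4a*b23.
Here tr M = -146949/243049, so a^2 = (1 + tr M)/4 = 24025/243049 and a = ±155/493. Taking a = 155/493: M21 - M12 = 290160/243049, M13 - M31 = 0, M32 - M23 = 0, giving b12 = -468/493, b13 = 0, b23 = 0, i.e. R = 155/493 - 468/493*e12.
Its e12 coefficient is negative, so report the other preimage -R.
Answer: -155/493 + 468/493*e12. Sheet selection: the two-to-one cover makes ±R indistinguishable at the matrix level (trace -146949/243049), so uniqueness comes from the required sign on e12.
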